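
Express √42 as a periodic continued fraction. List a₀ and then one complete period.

[6; 2, 12]

a₀ = ⌊√42⌋ = 6.
With m₀=0, d₀=1 and mₖ₊₁ = dₖaₖ − mₖ, dₖ₊₁ = (n − mₖ₊₁²)/dₖ, aₖ₊₁ = ⌊(a₀+mₖ₊₁)/dₖ₊₁⌋:
  k=1: m=6, d=6, a=2
  k=2: m=6, d=1, a=12
d=1 and a=2a₀=12 at k=2, so the next step gives (m, d) = (6, 6) again — its k=1 value — and the period has length 2.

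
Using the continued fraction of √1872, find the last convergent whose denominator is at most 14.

√1872 = [43; 3, 1, 3, 86, …] (period length 4).
Convergents:
  p_0/q_0 = 43/1
  p_1/q_1 = 130/3
  p_2/q_2 = 173/4
  p_3/q_3 = 649/15
q_2 = 4 ≤ 14 < 15 = q_3, so the answer is 173/4.

173/4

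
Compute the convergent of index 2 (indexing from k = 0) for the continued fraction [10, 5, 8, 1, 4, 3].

Using pₖ = aₖpₖ₋₁ + pₖ₋₂, qₖ = aₖqₖ₋₁ + qₖ₋₂ (with p₋₁=1, p₋₂=0, q₋₁=0, q₋₂=1):
  k=0: a=10, p=10, q=1
  k=1: a=5, p=51, q=5
  k=2: a=8, p=418, q=41

418/41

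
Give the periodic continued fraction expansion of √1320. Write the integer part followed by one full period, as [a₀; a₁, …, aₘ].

[36; 3, 72]

a₀ = ⌊√1320⌋ = 36.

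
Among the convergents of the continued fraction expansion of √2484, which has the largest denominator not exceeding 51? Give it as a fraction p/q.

√2484 = [49; 1, 5, 4, 5, 1, 98, …] (period length 6).
Convergents:
  p_0/q_0 = 49/1
  p_1/q_1 = 50/1
  p_2/q_2 = 299/6
  p_3/q_3 = 1246/25
  p_4/q_4 = 6529/131
q_3 = 25 ≤ 51 < 131 = q_4, so the answer is 1246/25.

1246/25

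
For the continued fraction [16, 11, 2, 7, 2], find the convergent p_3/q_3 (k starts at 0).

Using pₖ = aₖpₖ₋₁ + pₖ₋₂, qₖ = aₖqₖ₋₁ + qₖ₋₂ (with p₋₁=1, p₋₂=0, q₋₁=0, q₋₂=1):
  k=0: a=16, p=16, q=1
  k=1: a=11, p=177, q=11
  k=2: a=2, p=370, q=23
  k=3: a=7, p=2767, q=172

2767/172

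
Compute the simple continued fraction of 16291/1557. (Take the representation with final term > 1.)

16291 = 10·1557 + 721
1557 = 2·721 + 115
721 = 6·115 + 31
115 = 3·31 + 22
31 = 1·22 + 9
22 = 2·9 + 4
9 = 2·4 + 1
4 = 4·1 + 0  (stop)
So 16291/1557 = [10; 2, 6, 3, 1, 2, 2, 4].

[10; 2, 6, 3, 1, 2, 2, 4]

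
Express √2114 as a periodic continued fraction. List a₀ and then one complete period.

[45; 1, 44, 1, 90]

a₀ = ⌊√2114⌋ = 45.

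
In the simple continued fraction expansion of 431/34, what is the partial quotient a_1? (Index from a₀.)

1

431 = 12·34 + 23   →  a_0 = 12
34 = 1·23 + 11   →  a_1 = 1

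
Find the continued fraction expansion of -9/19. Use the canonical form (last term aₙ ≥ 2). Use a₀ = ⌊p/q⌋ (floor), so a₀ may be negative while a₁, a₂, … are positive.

[-1; 1, 1, 9]

-9 = -1×19 + 10
19 = 1×10 + 9
10 = 1×9 + 1
9 = 9×1 + 0  (stop)
So -9/19 = [-1; 1, 1, 9].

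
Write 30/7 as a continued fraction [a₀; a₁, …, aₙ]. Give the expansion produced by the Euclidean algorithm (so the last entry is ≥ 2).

[4; 3, 2]

30 = 4·7 + 2
7 = 3·2 + 1
2 = 2·1 + 0  (stop)
So 30/7 = [4; 3, 2].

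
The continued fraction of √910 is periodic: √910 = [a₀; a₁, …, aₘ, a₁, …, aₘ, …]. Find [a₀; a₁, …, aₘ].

[30; 6, 60]

a₀ = ⌊√910⌋ = 30.
With m₀=0, d₀=1 and mₖ₊₁ = dₖaₖ − mₖ, dₖ₊₁ = (n − mₖ₊₁²)/dₖ, aₖ₊₁ = ⌊(a₀+mₖ₊₁)/dₖ₊₁⌋:
  k=1: m=30, d=10, a=6
  k=2: m=30, d=1, a=60
d=1 and a=2a₀=60 at k=2, so the next step gives (m, d) = (30, 10) again — its k=1 value — and the period has length 2.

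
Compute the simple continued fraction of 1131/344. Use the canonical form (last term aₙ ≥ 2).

[3; 3, 2, 9, 2, 2]

1131 = 3×344 + 99
344 = 3×99 + 47
99 = 2×47 + 5
47 = 9×5 + 2
5 = 2×2 + 1
2 = 2×1 + 0  (stop)
So 1131/344 = [3; 3, 2, 9, 2, 2].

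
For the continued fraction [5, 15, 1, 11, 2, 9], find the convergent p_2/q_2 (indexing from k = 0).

81/16

Using pₖ = aₖpₖ₋₁ + pₖ₋₂, qₖ = aₖqₖ₋₁ + qₖ₋₂ (with p₋₁=1, p₋₂=0, q₋₁=0, q₋₂=1):
  k=0: a=5, p=5, q=1
  k=1: a=15, p=76, q=15
  k=2: a=1, p=81, q=16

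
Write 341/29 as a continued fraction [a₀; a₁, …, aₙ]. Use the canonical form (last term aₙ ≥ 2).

[11; 1, 3, 7]

341 = 11×29 + 22
29 = 1×22 + 7
22 = 3×7 + 1
7 = 7×1 + 0  (stop)
So 341/29 = [11; 1, 3, 7].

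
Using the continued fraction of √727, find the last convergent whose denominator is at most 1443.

√727 = [26; 1, 25, 1, 52, …] (period length 4).
Convergents:
  p_0/q_0 = 26/1
  p_1/q_1 = 27/1
  p_2/q_2 = 701/26
  p_3/q_3 = 728/27
  p_4/q_4 = 38557/1430
  p_5/q_5 = 39285/1457
q_4 = 1430 ≤ 1443 < 1457 = q_5, so the answer is 38557/1430.

38557/1430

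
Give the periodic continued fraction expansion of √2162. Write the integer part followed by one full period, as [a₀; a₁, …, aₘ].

[46; 2, 92]

a₀ = ⌊√2162⌋ = 46.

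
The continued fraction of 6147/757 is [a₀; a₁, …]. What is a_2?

3

6147 = 8·757 + 91   →  a_0 = 8
757 = 8·91 + 29   →  a_1 = 8
91 = 3·29 + 4   →  a_2 = 3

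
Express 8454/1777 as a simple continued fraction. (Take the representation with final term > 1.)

[4; 1, 3, 8, 7, 1, 1, 3]

8454 = 4×1777 + 1346
1777 = 1×1346 + 431
1346 = 3×431 + 53
431 = 8×53 + 7
53 = 7×7 + 4
7 = 1×4 + 3
4 = 1×3 + 1
3 = 3×1 + 0  (stop)
So 8454/1777 = [4; 1, 3, 8, 7, 1, 1, 3].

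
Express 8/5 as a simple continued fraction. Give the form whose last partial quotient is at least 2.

[1; 1, 1, 2]

8 = 1×5 + 3
5 = 1×3 + 2
3 = 1×2 + 1
2 = 2×1 + 0  (stop)
So 8/5 = [1; 1, 1, 2].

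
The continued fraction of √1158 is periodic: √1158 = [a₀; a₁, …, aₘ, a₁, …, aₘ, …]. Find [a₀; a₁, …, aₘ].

a₀ = ⌊√1158⌋ = 34.
With m₀=0, d₀=1 and mₖ₊₁ = dₖaₖ − mₖ, dₖ₊₁ = (n − mₖ₊₁²)/dₖ, aₖ₊₁ = ⌊(a₀+mₖ₊₁)/dₖ₊₁⌋:
  k=1: m=34, d=2, a=34
  k=2: m=34, d=1, a=68
d=1 and a=2a₀=68 at k=2, so the next step gives (m, d) = (34, 2) again — its k=1 value — and the period has length 2.

[34; 34, 68]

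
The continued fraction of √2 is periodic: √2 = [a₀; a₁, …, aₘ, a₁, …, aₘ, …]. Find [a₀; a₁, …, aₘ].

[1; 2]

a₀ = ⌊√2⌋ = 1.
With m₀=0, d₀=1 and mₖ₊₁ = dₖaₖ − mₖ, dₖ₊₁ = (n − mₖ₊₁²)/dₖ, aₖ₊₁ = ⌊(a₀+mₖ₊₁)/dₖ₊₁⌋:
  k=1: m=1, d=1, a=2
d=1 and a=2a₀=2 at k=1, so the next step gives (m, d) = (1, 1) again — its k=1 value — and the period has length 1.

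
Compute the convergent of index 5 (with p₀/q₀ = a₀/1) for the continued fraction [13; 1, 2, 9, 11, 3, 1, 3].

Using pₖ = aₖpₖ₋₁ + pₖ₋₂, qₖ = aₖqₖ₋₁ + qₖ₋₂ (with p₋₁=1, p₋₂=0, q₋₁=0, q₋₂=1):
  k=0: a=13, p=13, q=1
  k=1: a=1, p=14, q=1
  k=2: a=2, p=41, q=3
  k=3: a=9, p=383, q=28
  k=4: a=11, p=4254, q=311
  k=5: a=3, p=13145, q=961

13145/961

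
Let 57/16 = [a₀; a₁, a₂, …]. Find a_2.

57 = 3·16 + 9   →  a_0 = 3
16 = 1·9 + 7   →  a_1 = 1
9 = 1·7 + 2   →  a_2 = 1

1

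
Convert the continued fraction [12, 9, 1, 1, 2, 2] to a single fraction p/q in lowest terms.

1392/115

Fold from the inside: start with 2/1.
  2 + 1/2 = 5/2
  1 + 2/5 = 7/5
  1 + 5/7 = 12/7
  9 + 7/12 = 115/12
  12 + 12/115 = 1392/115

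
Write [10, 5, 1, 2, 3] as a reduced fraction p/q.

580/57

Using pₖ = aₖpₖ₋₁ + pₖ₋₂ and qₖ = aₖqₖ₋₁ + qₖ₋₂:
  k=0: a=10, p=10, q=1
  k=1: a=5, p=51, q=5
  k=2: a=1, p=61, q=6
  k=3: a=2, p=173, q=17
  k=4: a=3, p=580, q=57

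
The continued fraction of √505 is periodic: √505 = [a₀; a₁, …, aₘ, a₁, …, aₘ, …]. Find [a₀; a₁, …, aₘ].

a₀ = ⌊√505⌋ = 22.

[22; 2, 8, 2, 44]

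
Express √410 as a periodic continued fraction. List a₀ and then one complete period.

a₀ = ⌊√410⌋ = 20.
With m₀=0, d₀=1 and mₖ₊₁ = dₖaₖ − mₖ, dₖ₊₁ = (n − mₖ₊₁²)/dₖ, aₖ₊₁ = ⌊(a₀+mₖ₊₁)/dₖ₊₁⌋:
  k=1: m=20, d=10, a=4
  k=2: m=20, d=1, a=40
d=1 and a=2a₀=40 at k=2, so the next step gives (m, d) = (20, 10) again — its k=1 value — and the period has length 2.

[20; 4, 40]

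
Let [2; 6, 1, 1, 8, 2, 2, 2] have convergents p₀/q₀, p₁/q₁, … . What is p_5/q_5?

506/235

Using pₖ = aₖpₖ₋₁ + pₖ₋₂, qₖ = aₖqₖ₋₁ + qₖ₋₂ (with p₋₁=1, p₋₂=0, q₋₁=0, q₋₂=1):
  k=0: a=2, p=2, q=1
  k=1: a=6, p=13, q=6
  k=2: a=1, p=15, q=7
  k=3: a=1, p=28, q=13
  k=4: a=8, p=239, q=111
  k=5: a=2, p=506, q=235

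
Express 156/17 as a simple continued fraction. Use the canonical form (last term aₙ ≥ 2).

156 = 9·17 + 3
17 = 5·3 + 2
3 = 1·2 + 1
2 = 2·1 + 0  (stop)
So 156/17 = [9; 5, 1, 2].

[9; 5, 1, 2]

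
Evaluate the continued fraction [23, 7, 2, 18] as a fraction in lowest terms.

6408/277

Using pₖ = aₖpₖ₋₁ + pₖ₋₂ and qₖ = aₖqₖ₋₁ + qₖ₋₂:
  k=0: a=23, p=23, q=1
  k=1: a=7, p=162, q=7
  k=2: a=2, p=347, q=15
  k=3: a=18, p=6408, q=277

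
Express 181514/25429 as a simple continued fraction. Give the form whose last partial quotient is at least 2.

[7; 7, 4, 8, 3, 1, 2, 9]

181514 = 7·25429 + 3511
25429 = 7·3511 + 852
3511 = 4·852 + 103
852 = 8·103 + 28
103 = 3·28 + 19
28 = 1·19 + 9
19 = 2·9 + 1
9 = 9·1 + 0  (stop)
So 181514/25429 = [7; 7, 4, 8, 3, 1, 2, 9].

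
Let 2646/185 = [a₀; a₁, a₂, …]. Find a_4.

2646 = 14·185 + 56   →  a_0 = 14
185 = 3·56 + 17   →  a_1 = 3
56 = 3·17 + 5   →  a_2 = 3
17 = 3·5 + 2   →  a_3 = 3
5 = 2·2 + 1   →  a_4 = 2

2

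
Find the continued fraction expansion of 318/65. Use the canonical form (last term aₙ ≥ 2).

[4; 1, 8, 3, 2]

318 = 4*65 + 58
65 = 1*58 + 7
58 = 8*7 + 2
7 = 3*2 + 1
2 = 2*1 + 0  (stop)
So 318/65 = [4; 1, 8, 3, 2].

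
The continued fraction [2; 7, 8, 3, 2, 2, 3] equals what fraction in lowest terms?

Using pₖ = aₖpₖ₋₁ + pₖ₋₂ and qₖ = aₖqₖ₋₁ + qₖ₋₂:
  k=0: a=2, p=2, q=1
  k=1: a=7, p=15, q=7
  k=2: a=8, p=122, q=57
  k=3: a=3, p=381, q=178
  k=4: a=2, p=884, q=413
  k=5: a=2, p=2149, q=1004
  k=6: a=3, p=7331, q=3425

7331/3425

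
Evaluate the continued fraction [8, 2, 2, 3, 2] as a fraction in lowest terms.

Using pₖ = aₖpₖ₋₁ + pₖ₋₂ and qₖ = aₖqₖ₋₁ + qₖ₋₂:
  k=0: a=8, p=8, q=1
  k=1: a=2, p=17, q=2
  k=2: a=2, p=42, q=5
  k=3: a=3, p=143, q=17
  k=4: a=2, p=328, q=39

328/39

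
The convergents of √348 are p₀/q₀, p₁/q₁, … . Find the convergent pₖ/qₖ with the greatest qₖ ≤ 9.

56/3

√348 = [18; 1, 1, 1, 8, 1, 1, 1, 36, …] (period length 8).
Convergents:
  p_0/q_0 = 18/1
  p_1/q_1 = 19/1
  p_2/q_2 = 37/2
  p_3/q_3 = 56/3
  p_4/q_4 = 485/26
q_3 = 3 ≤ 9 < 26 = q_4, so the answer is 56/3.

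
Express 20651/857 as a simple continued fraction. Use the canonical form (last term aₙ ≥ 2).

[24; 10, 3, 13, 2]

20651 = 24*857 + 83
857 = 10*83 + 27
83 = 3*27 + 2
27 = 13*2 + 1
2 = 2*1 + 0  (stop)
So 20651/857 = [24; 10, 3, 13, 2].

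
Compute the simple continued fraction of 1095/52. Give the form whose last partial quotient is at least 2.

1095 = 21·52 + 3
52 = 17·3 + 1
3 = 3·1 + 0  (stop)
So 1095/52 = [21; 17, 3].

[21; 17, 3]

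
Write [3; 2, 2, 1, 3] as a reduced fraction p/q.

Fold from the inside: start with 3/1.
  1 + 1/3 = 4/3
  2 + 3/4 = 11/4
  2 + 4/11 = 26/11
  3 + 11/26 = 89/26

89/26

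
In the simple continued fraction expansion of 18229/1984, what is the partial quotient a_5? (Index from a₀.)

3

18229 = 9·1984 + 373   →  a_0 = 9
1984 = 5·373 + 119   →  a_1 = 5
373 = 3·119 + 16   →  a_2 = 3
119 = 7·16 + 7   →  a_3 = 7
16 = 2·7 + 2   →  a_4 = 2
7 = 3·2 + 1   →  a_5 = 3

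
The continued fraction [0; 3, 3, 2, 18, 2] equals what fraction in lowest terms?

Using pₖ = aₖpₖ₋₁ + pₖ₋₂ and qₖ = aₖqₖ₋₁ + qₖ₋₂:
  k=0: a=0, p=0, q=1
  k=1: a=3, p=1, q=3
  k=2: a=3, p=3, q=10
  k=3: a=2, p=7, q=23
  k=4: a=18, p=129, q=424
  k=5: a=2, p=265, q=871

265/871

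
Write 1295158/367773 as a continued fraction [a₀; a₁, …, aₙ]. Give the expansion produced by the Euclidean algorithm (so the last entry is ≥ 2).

[3; 1, 1, 11, 16, 4, 16, 15]

1295158 = 3*367773 + 191839
367773 = 1*191839 + 175934
191839 = 1*175934 + 15905
175934 = 11*15905 + 979
15905 = 16*979 + 241
979 = 4*241 + 15
241 = 16*15 + 1
15 = 15*1 + 0  (stop)
So 1295158/367773 = [3; 1, 1, 11, 16, 4, 16, 15].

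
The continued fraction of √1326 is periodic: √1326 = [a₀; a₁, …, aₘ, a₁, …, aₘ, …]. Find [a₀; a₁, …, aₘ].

a₀ = ⌊√1326⌋ = 36.

[36; 2, 2, 2, 2, 2, 72]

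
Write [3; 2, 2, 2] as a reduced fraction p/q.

41/12

Using pₖ = aₖpₖ₋₁ + pₖ₋₂ and qₖ = aₖqₖ₋₁ + qₖ₋₂:
  k=0: a=3, p=3, q=1
  k=1: a=2, p=7, q=2
  k=2: a=2, p=17, q=5
  k=3: a=2, p=41, q=12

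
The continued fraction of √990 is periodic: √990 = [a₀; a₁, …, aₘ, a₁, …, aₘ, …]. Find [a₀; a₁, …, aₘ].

[31; 2, 6, 2, 62]

a₀ = ⌊√990⌋ = 31.
With m₀=0, d₀=1 and mₖ₊₁ = dₖaₖ − mₖ, dₖ₊₁ = (n − mₖ₊₁²)/dₖ, aₖ₊₁ = ⌊(a₀+mₖ₊₁)/dₖ₊₁⌋:
  k=1: m=31, d=29, a=2
  k=2: m=27, d=9, a=6
  k=3: m=27, d=29, a=2
  k=4: m=31, d=1, a=62
d=1 and a=2a₀=62 at k=4, so the next step gives (m, d) = (31, 29) again — its k=1 value — and the period has length 4.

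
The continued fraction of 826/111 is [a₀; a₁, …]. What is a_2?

826 = 7·111 + 49   →  a_0 = 7
111 = 2·49 + 13   →  a_1 = 2
49 = 3·13 + 10   →  a_2 = 3

3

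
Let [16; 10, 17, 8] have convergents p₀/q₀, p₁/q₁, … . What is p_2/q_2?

Using pₖ = aₖpₖ₋₁ + pₖ₋₂, qₖ = aₖqₖ₋₁ + qₖ₋₂ (with p₋₁=1, p₋₂=0, q₋₁=0, q₋₂=1):
  k=0: a=16, p=16, q=1
  k=1: a=10, p=161, q=10
  k=2: a=17, p=2753, q=171

2753/171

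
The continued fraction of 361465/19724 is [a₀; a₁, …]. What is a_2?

361465 = 18·19724 + 6433   →  a_0 = 18
19724 = 3·6433 + 425   →  a_1 = 3
6433 = 15·425 + 58   →  a_2 = 15

15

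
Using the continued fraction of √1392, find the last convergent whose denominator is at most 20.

485/13

√1392 = [37; 3, 4, 3, 74, …] (period length 4).
Convergents:
  p_0/q_0 = 37/1
  p_1/q_1 = 112/3
  p_2/q_2 = 485/13
  p_3/q_3 = 1567/42
q_2 = 13 ≤ 20 < 42 = q_3, so the answer is 485/13.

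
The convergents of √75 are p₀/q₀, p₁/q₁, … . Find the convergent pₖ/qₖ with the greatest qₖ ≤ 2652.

√75 = [8; 1, 1, 1, 16, …] (period length 4).
Convergents:
  p_0/q_0 = 8/1
  p_1/q_1 = 9/1
  p_2/q_2 = 17/2
  p_3/q_3 = 26/3
  p_4/q_4 = 433/50
  p_5/q_5 = 459/53
  p_6/q_6 = 892/103
  p_7/q_7 = 1351/156
  p_8/q_8 = 22508/2599
  p_9/q_9 = 23859/2755
q_8 = 2599 ≤ 2652 < 2755 = q_9, so the answer is 22508/2599.

22508/2599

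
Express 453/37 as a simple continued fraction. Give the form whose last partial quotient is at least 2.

453 = 12·37 + 9
37 = 4·9 + 1
9 = 9·1 + 0  (stop)
So 453/37 = [12; 4, 9].

[12; 4, 9]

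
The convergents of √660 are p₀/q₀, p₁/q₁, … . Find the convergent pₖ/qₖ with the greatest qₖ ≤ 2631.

55774/2171

√660 = [25; 1, 2, 4, 2, 1, 50, …] (period length 6).
Convergents:
  p_0/q_0 = 25/1
  p_1/q_1 = 26/1
  p_2/q_2 = 77/3
  p_3/q_3 = 334/13
  p_4/q_4 = 745/29
  p_5/q_5 = 1079/42
  p_6/q_6 = 54695/2129
  p_7/q_7 = 55774/2171
  p_8/q_8 = 166243/6471
q_7 = 2171 ≤ 2631 < 6471 = q_8, so the answer is 55774/2171.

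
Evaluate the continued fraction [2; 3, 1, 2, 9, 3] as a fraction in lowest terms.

Using pₖ = aₖpₖ₋₁ + pₖ₋₂ and qₖ = aₖqₖ₋₁ + qₖ₋₂:
  k=0: a=2, p=2, q=1
  k=1: a=3, p=7, q=3
  k=2: a=1, p=9, q=4
  k=3: a=2, p=25, q=11
  k=4: a=9, p=234, q=103
  k=5: a=3, p=727, q=320

727/320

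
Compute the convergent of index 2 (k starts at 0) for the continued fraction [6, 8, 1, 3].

Using pₖ = aₖpₖ₋₁ + pₖ₋₂, qₖ = aₖqₖ₋₁ + qₖ₋₂ (with p₋₁=1, p₋₂=0, q₋₁=0, q₋₂=1):
  k=0: a=6, p=6, q=1
  k=1: a=8, p=49, q=8
  k=2: a=1, p=55, q=9

55/9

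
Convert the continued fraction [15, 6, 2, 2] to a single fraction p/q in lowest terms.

485/32

Fold from the inside: start with 2/1.
  2 + 1/2 = 5/2
  6 + 2/5 = 32/5
  15 + 5/32 = 485/32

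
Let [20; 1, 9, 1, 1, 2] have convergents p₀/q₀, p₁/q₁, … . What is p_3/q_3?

Using pₖ = aₖpₖ₋₁ + pₖ₋₂, qₖ = aₖqₖ₋₁ + qₖ₋₂ (with p₋₁=1, p₋₂=0, q₋₁=0, q₋₂=1):
  k=0: a=20, p=20, q=1
  k=1: a=1, p=21, q=1
  k=2: a=9, p=209, q=10
  k=3: a=1, p=230, q=11

230/11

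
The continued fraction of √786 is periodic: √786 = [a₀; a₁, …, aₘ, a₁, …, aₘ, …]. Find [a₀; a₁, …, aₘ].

[28; 28, 56]

a₀ = ⌊√786⌋ = 28.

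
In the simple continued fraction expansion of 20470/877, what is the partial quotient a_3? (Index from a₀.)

13

20470 = 23·877 + 299   →  a_0 = 23
877 = 2·299 + 279   →  a_1 = 2
299 = 1·279 + 20   →  a_2 = 1
279 = 13·20 + 19   →  a_3 = 13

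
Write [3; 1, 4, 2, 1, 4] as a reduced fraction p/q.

286/75

Fold from the inside: start with 4/1.
  1 + 1/4 = 5/4
  2 + 4/5 = 14/5
  4 + 5/14 = 61/14
  1 + 14/61 = 75/61
  3 + 61/75 = 286/75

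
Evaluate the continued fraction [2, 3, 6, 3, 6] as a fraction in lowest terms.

Fold from the inside: start with 6/1.
  3 + 1/6 = 19/6
  6 + 6/19 = 120/19
  3 + 19/120 = 379/120
  2 + 120/379 = 878/379

878/379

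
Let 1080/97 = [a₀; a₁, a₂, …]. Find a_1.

1080 = 11·97 + 13   →  a_0 = 11
97 = 7·13 + 6   →  a_1 = 7

7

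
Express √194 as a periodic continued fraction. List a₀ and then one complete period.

a₀ = ⌊√194⌋ = 13.
With m₀=0, d₀=1 and mₖ₊₁ = dₖaₖ − mₖ, dₖ₊₁ = (n − mₖ₊₁²)/dₖ, aₖ₊₁ = ⌊(a₀+mₖ₊₁)/dₖ₊₁⌋:
  k=1: m=13, d=25, a=1
  k=2: m=12, d=2, a=12
  k=3: m=12, d=25, a=1
  k=4: m=13, d=1, a=26
d=1 and a=2a₀=26 at k=4, so the next step gives (m, d) = (13, 25) again — its k=1 value — and the period has length 4.

[13; 1, 12, 1, 26]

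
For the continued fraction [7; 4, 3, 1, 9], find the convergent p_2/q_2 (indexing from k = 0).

Using pₖ = aₖpₖ₋₁ + pₖ₋₂, qₖ = aₖqₖ₋₁ + qₖ₋₂ (with p₋₁=1, p₋₂=0, q₋₁=0, q₋₂=1):
  k=0: a=7, p=7, q=1
  k=1: a=4, p=29, q=4
  k=2: a=3, p=94, q=13

94/13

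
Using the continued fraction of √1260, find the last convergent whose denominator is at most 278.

5005/141

√1260 = [35; 2, 70, …] (period length 2).
Convergents:
  p_0/q_0 = 35/1
  p_1/q_1 = 71/2
  p_2/q_2 = 5005/141
  p_3/q_3 = 10081/284
q_2 = 141 ≤ 278 < 284 = q_3, so the answer is 5005/141.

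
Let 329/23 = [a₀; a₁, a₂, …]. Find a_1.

329 = 14·23 + 7   →  a_0 = 14
23 = 3·7 + 2   →  a_1 = 3

3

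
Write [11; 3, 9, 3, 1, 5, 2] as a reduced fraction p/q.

Using pₖ = aₖpₖ₋₁ + pₖ₋₂ and qₖ = aₖqₖ₋₁ + qₖ₋₂:
  k=0: a=11, p=11, q=1
  k=1: a=3, p=34, q=3
  k=2: a=9, p=317, q=28
  k=3: a=3, p=985, q=87
  k=4: a=1, p=1302, q=115
  k=5: a=5, p=7495, q=662
  k=6: a=2, p=16292, q=1439

16292/1439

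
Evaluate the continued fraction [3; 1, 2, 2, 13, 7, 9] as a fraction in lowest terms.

Fold from the inside: start with 9/1.
  7 + 1/9 = 64/9
  13 + 9/64 = 841/64
  2 + 64/841 = 1746/841
  2 + 841/1746 = 4333/1746
  1 + 1746/4333 = 6079/4333
  3 + 4333/6079 = 22570/6079

22570/6079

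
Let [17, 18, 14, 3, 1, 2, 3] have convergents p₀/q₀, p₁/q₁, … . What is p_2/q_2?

Using pₖ = aₖpₖ₋₁ + pₖ₋₂, qₖ = aₖqₖ₋₁ + qₖ₋₂ (with p₋₁=1, p₋₂=0, q₋₁=0, q₋₂=1):
  k=0: a=17, p=17, q=1
  k=1: a=18, p=307, q=18
  k=2: a=14, p=4315, q=253

4315/253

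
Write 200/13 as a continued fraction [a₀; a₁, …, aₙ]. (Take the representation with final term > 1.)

200 = 15×13 + 5
13 = 2×5 + 3
5 = 1×3 + 2
3 = 1×2 + 1
2 = 2×1 + 0  (stop)
So 200/13 = [15; 2, 1, 1, 2].

[15; 2, 1, 1, 2]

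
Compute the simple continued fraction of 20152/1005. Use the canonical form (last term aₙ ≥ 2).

[20; 19, 3, 17]

20152 = 20×1005 + 52
1005 = 19×52 + 17
52 = 3×17 + 1
17 = 17×1 + 0  (stop)
So 20152/1005 = [20; 19, 3, 17].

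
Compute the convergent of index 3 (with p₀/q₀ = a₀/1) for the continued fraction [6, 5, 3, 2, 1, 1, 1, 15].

229/37

Using pₖ = aₖpₖ₋₁ + pₖ₋₂, qₖ = aₖqₖ₋₁ + qₖ₋₂ (with p₋₁=1, p₋₂=0, q₋₁=0, q₋₂=1):
  k=0: a=6, p=6, q=1
  k=1: a=5, p=31, q=5
  k=2: a=3, p=99, q=16
  k=3: a=2, p=229, q=37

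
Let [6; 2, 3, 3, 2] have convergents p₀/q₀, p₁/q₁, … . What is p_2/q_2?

45/7

Using pₖ = aₖpₖ₋₁ + pₖ₋₂, qₖ = aₖqₖ₋₁ + qₖ₋₂ (with p₋₁=1, p₋₂=0, q₋₁=0, q₋₂=1):
  k=0: a=6, p=6, q=1
  k=1: a=2, p=13, q=2
  k=2: a=3, p=45, q=7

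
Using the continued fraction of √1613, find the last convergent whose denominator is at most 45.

1486/37

√1613 = [40; 6, 6, 80, …] (period length 3).
Convergents:
  p_0/q_0 = 40/1
  p_1/q_1 = 241/6
  p_2/q_2 = 1486/37
  p_3/q_3 = 119121/2966
q_2 = 37 ≤ 45 < 2966 = q_3, so the answer is 1486/37.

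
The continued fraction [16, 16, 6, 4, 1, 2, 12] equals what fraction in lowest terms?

Fold from the inside: start with 12/1.
  2 + 1/12 = 25/12
  1 + 12/25 = 37/25
  4 + 25/37 = 173/37
  6 + 37/173 = 1075/173
  16 + 173/1075 = 17373/1075
  16 + 1075/17373 = 279043/17373

279043/17373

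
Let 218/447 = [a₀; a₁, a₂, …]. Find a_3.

1

218 = 0·447 + 218   →  a_0 = 0
447 = 2·218 + 11   →  a_1 = 2
218 = 19·11 + 9   →  a_2 = 19
11 = 1·9 + 2   →  a_3 = 1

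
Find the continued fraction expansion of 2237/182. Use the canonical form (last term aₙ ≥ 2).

[12; 3, 2, 3, 3, 2]

2237 = 12*182 + 53
182 = 3*53 + 23
53 = 2*23 + 7
23 = 3*7 + 2
7 = 3*2 + 1
2 = 2*1 + 0  (stop)
So 2237/182 = [12; 3, 2, 3, 3, 2].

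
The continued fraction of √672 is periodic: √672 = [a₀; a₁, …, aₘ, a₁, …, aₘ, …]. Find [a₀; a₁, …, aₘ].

[25; 1, 11, 1, 50]

a₀ = ⌊√672⌋ = 25.
With m₀=0, d₀=1 and mₖ₊₁ = dₖaₖ − mₖ, dₖ₊₁ = (n − mₖ₊₁²)/dₖ, aₖ₊₁ = ⌊(a₀+mₖ₊₁)/dₖ₊₁⌋:
  k=1: m=25, d=47, a=1
  k=2: m=22, d=4, a=11
  k=3: m=22, d=47, a=1
  k=4: m=25, d=1, a=50
d=1 and a=2a₀=50 at k=4, so the next step gives (m, d) = (25, 47) again — its k=1 value — and the period has length 4.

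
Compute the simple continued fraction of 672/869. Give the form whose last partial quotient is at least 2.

672 = 0×869 + 672
869 = 1×672 + 197
672 = 3×197 + 81
197 = 2×81 + 35
81 = 2×35 + 11
35 = 3×11 + 2
11 = 5×2 + 1
2 = 2×1 + 0  (stop)
So 672/869 = [0; 1, 3, 2, 2, 3, 5, 2].

[0; 1, 3, 2, 2, 3, 5, 2]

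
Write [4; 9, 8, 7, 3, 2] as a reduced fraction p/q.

15559/3786

Using pₖ = aₖpₖ₋₁ + pₖ₋₂ and qₖ = aₖqₖ₋₁ + qₖ₋₂:
  k=0: a=4, p=4, q=1
  k=1: a=9, p=37, q=9
  k=2: a=8, p=300, q=73
  k=3: a=7, p=2137, q=520
  k=4: a=3, p=6711, q=1633
  k=5: a=2, p=15559, q=3786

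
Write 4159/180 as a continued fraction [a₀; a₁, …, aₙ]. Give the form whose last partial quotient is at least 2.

4159 = 23×180 + 19
180 = 9×19 + 9
19 = 2×9 + 1
9 = 9×1 + 0  (stop)
So 4159/180 = [23; 9, 2, 9].

[23; 9, 2, 9]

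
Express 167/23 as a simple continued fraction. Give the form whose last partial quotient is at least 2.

[7; 3, 1, 5]

167 = 7·23 + 6
23 = 3·6 + 5
6 = 1·5 + 1
5 = 5·1 + 0  (stop)
So 167/23 = [7; 3, 1, 5].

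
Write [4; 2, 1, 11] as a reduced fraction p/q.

152/35

Fold from the inside: start with 11/1.
  1 + 1/11 = 12/11
  2 + 11/12 = 35/12
  4 + 12/35 = 152/35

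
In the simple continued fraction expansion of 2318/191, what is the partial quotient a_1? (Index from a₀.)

2318 = 12·191 + 26   →  a_0 = 12
191 = 7·26 + 9   →  a_1 = 7

7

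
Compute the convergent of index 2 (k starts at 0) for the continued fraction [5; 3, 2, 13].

Using pₖ = aₖpₖ₋₁ + pₖ₋₂, qₖ = aₖqₖ₋₁ + qₖ₋₂ (with p₋₁=1, p₋₂=0, q₋₁=0, q₋₂=1):
  k=0: a=5, p=5, q=1
  k=1: a=3, p=16, q=3
  k=2: a=2, p=37, q=7

37/7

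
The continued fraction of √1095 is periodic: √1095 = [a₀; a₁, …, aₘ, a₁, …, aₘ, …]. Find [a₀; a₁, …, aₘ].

a₀ = ⌊√1095⌋ = 33.
With m₀=0, d₀=1 and mₖ₊₁ = dₖaₖ − mₖ, dₖ₊₁ = (n − mₖ₊₁²)/dₖ, aₖ₊₁ = ⌊(a₀+mₖ₊₁)/dₖ₊₁⌋:
  k=1: m=33, d=6, a=11
  k=2: m=33, d=1, a=66
d=1 and a=2a₀=66 at k=2, so the next step gives (m, d) = (33, 6) again — its k=1 value — and the period has length 2.

[33; 11, 66]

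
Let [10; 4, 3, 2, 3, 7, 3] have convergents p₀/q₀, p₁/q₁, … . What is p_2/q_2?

133/13

Using pₖ = aₖpₖ₋₁ + pₖ₋₂, qₖ = aₖqₖ₋₁ + qₖ₋₂ (with p₋₁=1, p₋₂=0, q₋₁=0, q₋₂=1):
  k=0: a=10, p=10, q=1
  k=1: a=4, p=41, q=4
  k=2: a=3, p=133, q=13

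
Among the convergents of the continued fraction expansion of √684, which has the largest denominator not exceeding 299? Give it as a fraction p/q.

4603/176

√684 = [26; 6, 1, 1, 12, 1, 1, 6, 52, …] (period length 8).
Convergents:
  p_0/q_0 = 26/1
  p_1/q_1 = 157/6
  p_2/q_2 = 183/7
  p_3/q_3 = 340/13
  p_4/q_4 = 4263/163
  p_5/q_5 = 4603/176
  p_6/q_6 = 8866/339
q_5 = 176 ≤ 299 < 339 = q_6, so the answer is 4603/176.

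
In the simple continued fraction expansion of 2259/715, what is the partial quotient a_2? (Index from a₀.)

3

2259 = 3·715 + 114   →  a_0 = 3
715 = 6·114 + 31   →  a_1 = 6
114 = 3·31 + 21   →  a_2 = 3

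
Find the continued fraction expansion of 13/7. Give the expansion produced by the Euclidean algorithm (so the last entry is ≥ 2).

[1; 1, 6]

13 = 1×7 + 6
7 = 1×6 + 1
6 = 6×1 + 0  (stop)
So 13/7 = [1; 1, 6].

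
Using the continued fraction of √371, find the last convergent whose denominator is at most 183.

√371 = [19; 3, 1, 4, 1, 3, 38, …] (period length 6).
Convergents:
  p_0/q_0 = 19/1
  p_1/q_1 = 58/3
  p_2/q_2 = 77/4
  p_3/q_3 = 366/19
  p_4/q_4 = 443/23
  p_5/q_5 = 1695/88
  p_6/q_6 = 64853/3367
q_5 = 88 ≤ 183 < 3367 = q_6, so the answer is 1695/88.

1695/88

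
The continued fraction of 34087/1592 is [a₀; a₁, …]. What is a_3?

3

34087 = 21·1592 + 655   →  a_0 = 21
1592 = 2·655 + 282   →  a_1 = 2
655 = 2·282 + 91   →  a_2 = 2
282 = 3·91 + 9   →  a_3 = 3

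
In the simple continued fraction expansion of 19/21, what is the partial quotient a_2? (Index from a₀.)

9

19 = 0·21 + 19   →  a_0 = 0
21 = 1·19 + 2   →  a_1 = 1
19 = 9·2 + 1   →  a_2 = 9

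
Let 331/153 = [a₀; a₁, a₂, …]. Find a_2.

8

331 = 2·153 + 25   →  a_0 = 2
153 = 6·25 + 3   →  a_1 = 6
25 = 8·3 + 1   →  a_2 = 8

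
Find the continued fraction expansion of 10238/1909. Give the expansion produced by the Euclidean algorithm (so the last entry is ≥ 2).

10238 = 5*1909 + 693
1909 = 2*693 + 523
693 = 1*523 + 170
523 = 3*170 + 13
170 = 13*13 + 1
13 = 13*1 + 0  (stop)
So 10238/1909 = [5; 2, 1, 3, 13, 13].

[5; 2, 1, 3, 13, 13]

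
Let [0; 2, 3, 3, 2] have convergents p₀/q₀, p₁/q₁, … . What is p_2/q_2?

3/7

Using pₖ = aₖpₖ₋₁ + pₖ₋₂, qₖ = aₖqₖ₋₁ + qₖ₋₂ (with p₋₁=1, p₋₂=0, q₋₁=0, q₋₂=1):
  k=0: a=0, p=0, q=1
  k=1: a=2, p=1, q=2
  k=2: a=3, p=3, q=7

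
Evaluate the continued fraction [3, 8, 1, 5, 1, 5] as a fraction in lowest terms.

Using pₖ = aₖpₖ₋₁ + pₖ₋₂ and qₖ = aₖqₖ₋₁ + qₖ₋₂:
  k=0: a=3, p=3, q=1
  k=1: a=8, p=25, q=8
  k=2: a=1, p=28, q=9
  k=3: a=5, p=165, q=53
  k=4: a=1, p=193, q=62
  k=5: a=5, p=1130, q=363

1130/363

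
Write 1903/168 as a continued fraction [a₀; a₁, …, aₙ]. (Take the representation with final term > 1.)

1903 = 11·168 + 55
168 = 3·55 + 3
55 = 18·3 + 1
3 = 3·1 + 0  (stop)
So 1903/168 = [11; 3, 18, 3].

[11; 3, 18, 3]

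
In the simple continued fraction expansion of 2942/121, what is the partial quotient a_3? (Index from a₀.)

2942 = 24·121 + 38   →  a_0 = 24
121 = 3·38 + 7   →  a_1 = 3
38 = 5·7 + 3   →  a_2 = 5
7 = 2·3 + 1   →  a_3 = 2

2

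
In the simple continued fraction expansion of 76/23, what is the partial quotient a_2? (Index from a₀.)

76 = 3·23 + 7   →  a_0 = 3
23 = 3·7 + 2   →  a_1 = 3
7 = 3·2 + 1   →  a_2 = 3

3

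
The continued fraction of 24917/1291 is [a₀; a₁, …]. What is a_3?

18

24917 = 19·1291 + 388   →  a_0 = 19
1291 = 3·388 + 127   →  a_1 = 3
388 = 3·127 + 7   →  a_2 = 3
127 = 18·7 + 1   →  a_3 = 18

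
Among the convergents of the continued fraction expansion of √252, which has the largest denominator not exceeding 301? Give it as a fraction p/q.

4048/255

√252 = [15; 1, 6, 1, 30, …] (period length 4).
Convergents:
  p_0/q_0 = 15/1
  p_1/q_1 = 16/1
  p_2/q_2 = 111/7
  p_3/q_3 = 127/8
  p_4/q_4 = 3921/247
  p_5/q_5 = 4048/255
  p_6/q_6 = 28209/1777
q_5 = 255 ≤ 301 < 1777 = q_6, so the answer is 4048/255.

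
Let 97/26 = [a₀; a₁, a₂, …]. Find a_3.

97 = 3·26 + 19   →  a_0 = 3
26 = 1·19 + 7   →  a_1 = 1
19 = 2·7 + 5   →  a_2 = 2
7 = 1·5 + 2   →  a_3 = 1

1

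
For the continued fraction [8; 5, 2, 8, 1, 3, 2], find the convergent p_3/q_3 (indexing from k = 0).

Using pₖ = aₖpₖ₋₁ + pₖ₋₂, qₖ = aₖqₖ₋₁ + qₖ₋₂ (with p₋₁=1, p₋₂=0, q₋₁=0, q₋₂=1):
  k=0: a=8, p=8, q=1
  k=1: a=5, p=41, q=5
  k=2: a=2, p=90, q=11
  k=3: a=8, p=761, q=93

761/93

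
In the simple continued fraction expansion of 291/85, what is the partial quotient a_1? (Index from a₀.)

2

291 = 3·85 + 36   →  a_0 = 3
85 = 2·36 + 13   →  a_1 = 2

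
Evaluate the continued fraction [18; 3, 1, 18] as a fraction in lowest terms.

Fold from the inside: start with 18/1.
  1 + 1/18 = 19/18
  3 + 18/19 = 75/19
  18 + 19/75 = 1369/75

1369/75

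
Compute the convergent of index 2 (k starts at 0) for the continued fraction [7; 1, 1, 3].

Using pₖ = aₖpₖ₋₁ + pₖ₋₂, qₖ = aₖqₖ₋₁ + qₖ₋₂ (with p₋₁=1, p₋₂=0, q₋₁=0, q₋₂=1):
  k=0: a=7, p=7, q=1
  k=1: a=1, p=8, q=1
  k=2: a=1, p=15, q=2

15/2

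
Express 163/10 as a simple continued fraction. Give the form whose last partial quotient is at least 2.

163 = 16·10 + 3
10 = 3·3 + 1
3 = 3·1 + 0  (stop)
So 163/10 = [16; 3, 3].

[16; 3, 3]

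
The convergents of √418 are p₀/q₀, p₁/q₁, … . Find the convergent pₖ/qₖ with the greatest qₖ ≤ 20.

√418 = [20; 2, 4, 20, 4, 2, 40, …] (period length 6).
Convergents:
  p_0/q_0 = 20/1
  p_1/q_1 = 41/2
  p_2/q_2 = 184/9
  p_3/q_3 = 3721/182
q_2 = 9 ≤ 20 < 182 = q_3, so the answer is 184/9.

184/9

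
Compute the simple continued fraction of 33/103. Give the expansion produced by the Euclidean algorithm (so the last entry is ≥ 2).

33 = 0×103 + 33
103 = 3×33 + 4
33 = 8×4 + 1
4 = 4×1 + 0  (stop)
So 33/103 = [0; 3, 8, 4].

[0; 3, 8, 4]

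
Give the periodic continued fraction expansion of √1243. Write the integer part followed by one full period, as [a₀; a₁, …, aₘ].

[35; 3, 1, 9, 3, 9, 1, 3, 70]

a₀ = ⌊√1243⌋ = 35.
With m₀=0, d₀=1 and mₖ₊₁ = dₖaₖ − mₖ, dₖ₊₁ = (n − mₖ₊₁²)/dₖ, aₖ₊₁ = ⌊(a₀+mₖ₊₁)/dₖ₊₁⌋:
  k=1: m=35, d=18, a=3
  k=2: m=19, d=49, a=1
  k=3: m=30, d=7, a=9
  k=4: m=33, d=22, a=3
  k=5: m=33, d=7, a=9
  k=6: m=30, d=49, a=1
  k=7: m=19, d=18, a=3
  k=8: m=35, d=1, a=70
d=1 and a=2a₀=70 at k=8, so the next step gives (m, d) = (35, 18) again — its k=1 value — and the period has length 8.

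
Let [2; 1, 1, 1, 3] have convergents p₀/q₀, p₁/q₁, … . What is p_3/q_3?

Using pₖ = aₖpₖ₋₁ + pₖ₋₂, qₖ = aₖqₖ₋₁ + qₖ₋₂ (with p₋₁=1, p₋₂=0, q₋₁=0, q₋₂=1):
  k=0: a=2, p=2, q=1
  k=1: a=1, p=3, q=1
  k=2: a=1, p=5, q=2
  k=3: a=1, p=8, q=3

8/3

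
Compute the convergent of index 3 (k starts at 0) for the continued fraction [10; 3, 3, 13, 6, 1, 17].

1370/133

Using pₖ = aₖpₖ₋₁ + pₖ₋₂, qₖ = aₖqₖ₋₁ + qₖ₋₂ (with p₋₁=1, p₋₂=0, q₋₁=0, q₋₂=1):
  k=0: a=10, p=10, q=1
  k=1: a=3, p=31, q=3
  k=2: a=3, p=103, q=10
  k=3: a=13, p=1370, q=133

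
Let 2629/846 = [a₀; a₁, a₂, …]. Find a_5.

2

2629 = 3·846 + 91   →  a_0 = 3
846 = 9·91 + 27   →  a_1 = 9
91 = 3·27 + 10   →  a_2 = 3
27 = 2·10 + 7   →  a_3 = 2
10 = 1·7 + 3   →  a_4 = 1
7 = 2·3 + 1   →  a_5 = 2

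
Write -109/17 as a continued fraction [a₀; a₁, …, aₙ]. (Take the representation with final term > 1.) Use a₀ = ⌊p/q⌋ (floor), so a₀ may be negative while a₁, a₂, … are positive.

-109 = -7·17 + 10
17 = 1·10 + 7
10 = 1·7 + 3
7 = 2·3 + 1
3 = 3·1 + 0  (stop)
So -109/17 = [-7; 1, 1, 2, 3].

[-7; 1, 1, 2, 3]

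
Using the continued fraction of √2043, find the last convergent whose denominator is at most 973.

√2043 = [45; 5, 90, …] (period length 2).
Convergents:
  p_0/q_0 = 45/1
  p_1/q_1 = 226/5
  p_2/q_2 = 20385/451
  p_3/q_3 = 102151/2260
q_2 = 451 ≤ 973 < 2260 = q_3, so the answer is 20385/451.

20385/451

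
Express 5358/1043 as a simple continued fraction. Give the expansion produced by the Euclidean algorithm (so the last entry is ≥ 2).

[5; 7, 3, 2, 2, 8]

5358 = 5*1043 + 143
1043 = 7*143 + 42
143 = 3*42 + 17
42 = 2*17 + 8
17 = 2*8 + 1
8 = 8*1 + 0  (stop)
So 5358/1043 = [5; 7, 3, 2, 2, 8].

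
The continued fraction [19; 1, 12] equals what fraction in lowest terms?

Fold from the inside: start with 12/1.
  1 + 1/12 = 13/12
  19 + 12/13 = 259/13

259/13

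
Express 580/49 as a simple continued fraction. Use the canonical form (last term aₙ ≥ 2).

[11; 1, 5, 8]

580 = 11×49 + 41
49 = 1×41 + 8
41 = 5×8 + 1
8 = 8×1 + 0  (stop)
So 580/49 = [11; 1, 5, 8].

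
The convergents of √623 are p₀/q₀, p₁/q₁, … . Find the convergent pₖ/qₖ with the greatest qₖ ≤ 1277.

31175/1249

√623 = [24; 1, 23, 1, 48, …] (period length 4).
Convergents:
  p_0/q_0 = 24/1
  p_1/q_1 = 25/1
  p_2/q_2 = 599/24
  p_3/q_3 = 624/25
  p_4/q_4 = 30551/1224
  p_5/q_5 = 31175/1249
  p_6/q_6 = 747576/29951
q_5 = 1249 ≤ 1277 < 29951 = q_6, so the answer is 31175/1249.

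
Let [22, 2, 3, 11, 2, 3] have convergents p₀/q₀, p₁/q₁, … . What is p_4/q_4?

3701/165

Using pₖ = aₖpₖ₋₁ + pₖ₋₂, qₖ = aₖqₖ₋₁ + qₖ₋₂ (with p₋₁=1, p₋₂=0, q₋₁=0, q₋₂=1):
  k=0: a=22, p=22, q=1
  k=1: a=2, p=45, q=2
  k=2: a=3, p=157, q=7
  k=3: a=11, p=1772, q=79
  k=4: a=2, p=3701, q=165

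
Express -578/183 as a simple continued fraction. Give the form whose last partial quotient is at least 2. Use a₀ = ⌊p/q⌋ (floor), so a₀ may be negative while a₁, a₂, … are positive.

[-4; 1, 5, 3, 4, 2]

-578 = -4×183 + 154
183 = 1×154 + 29
154 = 5×29 + 9
29 = 3×9 + 2
9 = 4×2 + 1
2 = 2×1 + 0  (stop)
So -578/183 = [-4; 1, 5, 3, 4, 2].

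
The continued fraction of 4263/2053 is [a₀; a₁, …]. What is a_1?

13

4263 = 2·2053 + 157   →  a_0 = 2
2053 = 13·157 + 12   →  a_1 = 13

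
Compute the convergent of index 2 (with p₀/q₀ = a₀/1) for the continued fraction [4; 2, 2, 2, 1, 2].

Using pₖ = aₖpₖ₋₁ + pₖ₋₂, qₖ = aₖqₖ₋₁ + qₖ₋₂ (with p₋₁=1, p₋₂=0, q₋₁=0, q₋₂=1):
  k=0: a=4, p=4, q=1
  k=1: a=2, p=9, q=2
  k=2: a=2, p=22, q=5

22/5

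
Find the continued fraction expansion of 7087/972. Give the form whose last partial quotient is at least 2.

7087 = 7×972 + 283
972 = 3×283 + 123
283 = 2×123 + 37
123 = 3×37 + 12
37 = 3×12 + 1
12 = 12×1 + 0  (stop)
So 7087/972 = [7; 3, 2, 3, 3, 12].

[7; 3, 2, 3, 3, 12]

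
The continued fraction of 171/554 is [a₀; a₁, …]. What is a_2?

4

171 = 0·554 + 171   →  a_0 = 0
554 = 3·171 + 41   →  a_1 = 3
171 = 4·41 + 7   →  a_2 = 4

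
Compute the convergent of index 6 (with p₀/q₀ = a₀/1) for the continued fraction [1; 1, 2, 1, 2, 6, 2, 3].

Using pₖ = aₖpₖ₋₁ + pₖ₋₂, qₖ = aₖqₖ₋₁ + qₖ₋₂ (with p₋₁=1, p₋₂=0, q₋₁=0, q₋₂=1):
  k=0: a=1, p=1, q=1
  k=1: a=1, p=2, q=1
  k=2: a=2, p=5, q=3
  k=3: a=1, p=7, q=4
  k=4: a=2, p=19, q=11
  k=5: a=6, p=121, q=70
  k=6: a=2, p=261, q=151

261/151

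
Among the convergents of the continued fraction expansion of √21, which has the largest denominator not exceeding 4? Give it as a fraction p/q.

√21 = [4; 1, 1, 2, 1, 1, 8, …] (period length 6).
Convergents:
  p_0/q_0 = 4/1
  p_1/q_1 = 5/1
  p_2/q_2 = 9/2
  p_3/q_3 = 23/5
q_2 = 2 ≤ 4 < 5 = q_3, so the answer is 9/2.

9/2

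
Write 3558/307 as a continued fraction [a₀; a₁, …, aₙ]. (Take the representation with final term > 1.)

[11; 1, 1, 2, 3, 2, 3, 2]

3558 = 11×307 + 181
307 = 1×181 + 126
181 = 1×126 + 55
126 = 2×55 + 16
55 = 3×16 + 7
16 = 2×7 + 2
7 = 3×2 + 1
2 = 2×1 + 0  (stop)
So 3558/307 = [11; 1, 1, 2, 3, 2, 3, 2].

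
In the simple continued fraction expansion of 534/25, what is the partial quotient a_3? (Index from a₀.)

3

534 = 21·25 + 9   →  a_0 = 21
25 = 2·9 + 7   →  a_1 = 2
9 = 1·7 + 2   →  a_2 = 1
7 = 3·2 + 1   →  a_3 = 3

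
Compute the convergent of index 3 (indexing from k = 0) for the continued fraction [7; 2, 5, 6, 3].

507/68

Using pₖ = aₖpₖ₋₁ + pₖ₋₂, qₖ = aₖqₖ₋₁ + qₖ₋₂ (with p₋₁=1, p₋₂=0, q₋₁=0, q₋₂=1):
  k=0: a=7, p=7, q=1
  k=1: a=2, p=15, q=2
  k=2: a=5, p=82, q=11
  k=3: a=6, p=507, q=68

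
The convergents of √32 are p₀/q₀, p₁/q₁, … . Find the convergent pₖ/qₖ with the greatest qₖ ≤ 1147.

6149/1087

√32 = [5; 1, 1, 1, 10, …] (period length 4).
Convergents:
  p_0/q_0 = 5/1
  p_1/q_1 = 6/1
  p_2/q_2 = 11/2
  p_3/q_3 = 17/3
  p_4/q_4 = 181/32
  p_5/q_5 = 198/35
  p_6/q_6 = 379/67
  p_7/q_7 = 577/102
  p_8/q_8 = 6149/1087
  p_9/q_9 = 6726/1189
q_8 = 1087 ≤ 1147 < 1189 = q_9, so the answer is 6149/1087.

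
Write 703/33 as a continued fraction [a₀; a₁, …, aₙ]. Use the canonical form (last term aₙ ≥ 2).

703 = 21*33 + 10
33 = 3*10 + 3
10 = 3*3 + 1
3 = 3*1 + 0  (stop)
So 703/33 = [21; 3, 3, 3].

[21; 3, 3, 3]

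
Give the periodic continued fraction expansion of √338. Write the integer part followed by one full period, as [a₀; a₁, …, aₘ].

a₀ = ⌊√338⌋ = 18.

[18; 2, 1, 1, 2, 36]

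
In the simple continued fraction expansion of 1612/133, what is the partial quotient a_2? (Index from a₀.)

1612 = 12·133 + 16   →  a_0 = 12
133 = 8·16 + 5   →  a_1 = 8
16 = 3·5 + 1   →  a_2 = 3

3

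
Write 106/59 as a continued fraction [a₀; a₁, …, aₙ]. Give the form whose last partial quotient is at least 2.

106 = 1*59 + 47
59 = 1*47 + 12
47 = 3*12 + 11
12 = 1*11 + 1
11 = 11*1 + 0  (stop)
So 106/59 = [1; 1, 3, 1, 11].

[1; 1, 3, 1, 11]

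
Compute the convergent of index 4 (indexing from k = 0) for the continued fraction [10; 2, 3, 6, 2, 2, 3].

Using pₖ = aₖpₖ₋₁ + pₖ₋₂, qₖ = aₖqₖ₋₁ + qₖ₋₂ (with p₋₁=1, p₋₂=0, q₋₁=0, q₋₂=1):
  k=0: a=10, p=10, q=1
  k=1: a=2, p=21, q=2
  k=2: a=3, p=73, q=7
  k=3: a=6, p=459, q=44
  k=4: a=2, p=991, q=95

991/95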